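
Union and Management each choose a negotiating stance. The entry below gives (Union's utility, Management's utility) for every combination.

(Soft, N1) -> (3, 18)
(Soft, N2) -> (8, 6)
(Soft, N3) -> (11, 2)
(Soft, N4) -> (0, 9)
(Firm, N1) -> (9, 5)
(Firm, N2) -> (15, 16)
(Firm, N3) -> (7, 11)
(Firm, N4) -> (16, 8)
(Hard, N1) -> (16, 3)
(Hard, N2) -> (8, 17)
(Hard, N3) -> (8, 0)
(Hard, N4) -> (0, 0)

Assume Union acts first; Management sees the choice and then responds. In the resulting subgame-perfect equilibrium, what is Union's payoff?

15

Backward induction with Union moving first.
- Soft: Management compares 18, 6, 2, 9 and picks N1; Union would get 3.
- Firm: Management compares 5, 16, 11, 8 and picks N2; Union would get 15.
- Hard: Management compares 3, 17, 0, 0 and picks N2; Union would get 8.
Among 3, 15, 8, the best is 15 at Firm. Subgame-perfect outcome: (Firm, N2) with payoffs (15, 16).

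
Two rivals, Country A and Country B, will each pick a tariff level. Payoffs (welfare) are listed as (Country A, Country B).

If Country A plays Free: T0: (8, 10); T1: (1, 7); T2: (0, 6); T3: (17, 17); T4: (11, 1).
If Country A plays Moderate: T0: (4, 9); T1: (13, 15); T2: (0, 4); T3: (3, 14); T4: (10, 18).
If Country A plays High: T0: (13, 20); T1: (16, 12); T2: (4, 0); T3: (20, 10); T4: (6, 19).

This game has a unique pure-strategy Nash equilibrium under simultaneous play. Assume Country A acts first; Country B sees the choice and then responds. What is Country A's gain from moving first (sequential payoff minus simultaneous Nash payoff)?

Work backward from Country B's decision.
- Free: BR = T3, leader payoff 17.
- Moderate: BR = T4, leader payoff 10.
- High: BR = T0, leader payoff 13.
Among 17, 10, 13, the best is 17 at Free. Subgame-perfect outcome: (Free, T3) with payoffs (17, 17).
Under simultaneous play:
Country A's best replies: T0→High; T1→High; T2→High; T3→High; T4→Free.
Country B's best replies: Free→T3; Moderate→T4; High→T0.
The unique mutual best reply is (High, T0), giving (13, 20).
Country A's commitment gain: 17 − 13 = 4.

4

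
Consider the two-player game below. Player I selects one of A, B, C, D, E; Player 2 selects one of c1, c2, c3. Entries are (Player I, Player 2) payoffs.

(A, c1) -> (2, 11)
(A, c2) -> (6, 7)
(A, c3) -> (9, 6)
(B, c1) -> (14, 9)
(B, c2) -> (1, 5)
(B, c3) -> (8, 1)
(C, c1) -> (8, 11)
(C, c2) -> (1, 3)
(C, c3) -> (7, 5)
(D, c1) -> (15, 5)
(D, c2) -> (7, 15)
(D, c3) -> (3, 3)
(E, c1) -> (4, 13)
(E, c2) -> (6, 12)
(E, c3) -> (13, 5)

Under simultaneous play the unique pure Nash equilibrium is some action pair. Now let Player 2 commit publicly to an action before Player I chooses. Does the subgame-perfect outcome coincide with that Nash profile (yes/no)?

yes

Backward induction with Player 2 moving first.
- c1 → Player I plays D (best of 2, 14, 8, 15, 4); Player 2 gets 5.
- c2 → Player I plays D (best of 6, 1, 1, 7, 6); Player 2 gets 15.
- c3 → Player I plays E (best of 9, 8, 7, 3, 13); Player 2 gets 5.
Player 2's induced payoffs are 5, 15, 5, so Player 2 commits to c2. Subgame-perfect outcome: (D, c2) with payoffs (7, 15).
Under simultaneous play:
Player I's best replies: c1→D; c2→D; c3→E.
Player 2's best replies: A→c1; B→c1; C→c1; D→c2; E→c1.
The unique mutual best reply is (D, c2), giving (7, 15).
Sequential outcome (D, c2) coincides with the Nash profile (D, c2).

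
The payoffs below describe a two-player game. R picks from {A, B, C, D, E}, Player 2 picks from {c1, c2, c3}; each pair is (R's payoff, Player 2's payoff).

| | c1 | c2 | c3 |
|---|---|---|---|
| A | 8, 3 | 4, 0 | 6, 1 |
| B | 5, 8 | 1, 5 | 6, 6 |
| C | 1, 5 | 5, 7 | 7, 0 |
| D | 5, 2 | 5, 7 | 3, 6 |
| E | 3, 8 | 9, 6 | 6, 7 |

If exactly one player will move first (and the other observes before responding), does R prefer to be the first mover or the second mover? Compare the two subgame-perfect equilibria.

second

If R leads: Player 2's best replies are A→c1, B→c1, C→c2, D→c2, E→c1; R's induced payoffs 8, 5, 5, 5, 3; outcome (A, c1), payoffs (8, 3).
If Player 2 leads: R's best replies are c1→A, c2→E, c3→C; Player 2's induced payoffs 3, 6, 0; outcome (E, c2), payoffs (9, 6).
R gets 8 moving first and 9 moving second, so R prefers to move second.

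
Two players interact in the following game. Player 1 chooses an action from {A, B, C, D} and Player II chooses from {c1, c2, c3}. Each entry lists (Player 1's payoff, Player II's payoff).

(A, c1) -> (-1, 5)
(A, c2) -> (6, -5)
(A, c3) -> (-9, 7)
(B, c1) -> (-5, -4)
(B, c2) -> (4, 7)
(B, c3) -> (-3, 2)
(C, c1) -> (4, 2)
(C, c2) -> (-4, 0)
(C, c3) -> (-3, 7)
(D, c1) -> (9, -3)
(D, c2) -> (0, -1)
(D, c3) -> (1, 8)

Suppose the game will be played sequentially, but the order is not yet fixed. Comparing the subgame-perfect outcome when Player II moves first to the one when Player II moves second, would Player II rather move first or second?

If Player 1 leads: Player II's best replies are A→c3, B→c2, C→c3, D→c3; Player 1's induced payoffs -9, 4, -3, 1; outcome (B, c2), payoffs (4, 7).
If Player II leads: Player 1's best replies are c1→D, c2→A, c3→D; Player II's induced payoffs -3, -5, 8; outcome (D, c3), payoffs (1, 8).
Player II gets 8 moving first and 7 moving second, so Player II prefers to move first.

first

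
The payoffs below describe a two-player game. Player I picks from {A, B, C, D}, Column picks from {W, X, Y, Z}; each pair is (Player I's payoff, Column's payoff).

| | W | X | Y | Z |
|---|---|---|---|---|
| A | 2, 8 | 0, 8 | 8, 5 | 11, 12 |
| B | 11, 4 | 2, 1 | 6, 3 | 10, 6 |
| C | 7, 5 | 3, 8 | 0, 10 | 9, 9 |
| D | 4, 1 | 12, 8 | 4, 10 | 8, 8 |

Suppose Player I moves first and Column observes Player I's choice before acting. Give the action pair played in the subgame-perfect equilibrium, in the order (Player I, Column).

Solve by backward induction (Player I leads).
- A: Column compares 8, 8, 5, 12 and picks Z; Player I would get 11.
- B: Column compares 4, 1, 3, 6 and picks Z; Player I would get 10.
- C: Column compares 5, 8, 10, 9 and picks Y; Player I would get 0.
- D: Column compares 1, 8, 10, 8 and picks Y; Player I would get 4.
Maximizing over 11, 10, 0, 4, Player I chooses A. Subgame-perfect outcome: (A, Z) with payoffs (11, 12).

(A, Z)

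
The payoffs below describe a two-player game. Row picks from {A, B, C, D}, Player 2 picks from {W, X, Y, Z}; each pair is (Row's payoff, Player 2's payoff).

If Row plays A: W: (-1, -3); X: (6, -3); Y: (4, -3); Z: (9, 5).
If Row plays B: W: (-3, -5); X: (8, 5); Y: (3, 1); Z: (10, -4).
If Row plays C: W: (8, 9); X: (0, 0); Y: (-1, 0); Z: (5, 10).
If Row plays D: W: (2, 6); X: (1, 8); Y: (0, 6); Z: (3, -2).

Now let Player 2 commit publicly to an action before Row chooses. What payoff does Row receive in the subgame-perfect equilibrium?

8

Work backward from Row's decision.
- W → Row plays C (best of -1, -3, 8, 2); Player 2 gets 9.
- X → Row plays B (best of 6, 8, 0, 1); Player 2 gets 5.
- Y → Row plays A (best of 4, 3, -1, 0); Player 2 gets -3.
- Z → Row plays B (best of 9, 10, 5, 3); Player 2 gets -4.
Player 2's induced payoffs are 9, 5, -3, -4, so Player 2 commits to W. Subgame-perfect outcome: (C, W) with payoffs (8, 9).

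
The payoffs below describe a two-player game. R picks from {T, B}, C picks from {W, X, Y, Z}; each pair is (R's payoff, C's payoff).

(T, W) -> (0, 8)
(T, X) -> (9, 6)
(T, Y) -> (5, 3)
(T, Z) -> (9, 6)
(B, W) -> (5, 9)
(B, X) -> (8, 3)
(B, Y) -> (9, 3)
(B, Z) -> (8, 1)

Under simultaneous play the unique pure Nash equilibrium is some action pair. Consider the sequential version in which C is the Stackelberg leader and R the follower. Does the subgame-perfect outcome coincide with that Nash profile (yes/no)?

Solve by backward induction (C leads).
- W: R compares 0, 5 and picks B; C would get 9.
- X: R compares 9, 8 and picks T; C would get 6.
- Y: R compares 5, 9 and picks B; C would get 3.
- Z: R compares 9, 8 and picks T; C would get 6.
C's induced payoffs are 9, 6, 3, 6, so C commits to W. Subgame-perfect outcome: (B, W) with payoffs (5, 9).
For the simultaneous game, intersect best replies.
R's best replies: W→B; X→T; Y→B; Z→T.
C's best replies: T→W; B→W.
The unique mutual best reply is (B, W), giving (5, 9).
Sequential outcome (B, W) coincides with the Nash profile (B, W).

yes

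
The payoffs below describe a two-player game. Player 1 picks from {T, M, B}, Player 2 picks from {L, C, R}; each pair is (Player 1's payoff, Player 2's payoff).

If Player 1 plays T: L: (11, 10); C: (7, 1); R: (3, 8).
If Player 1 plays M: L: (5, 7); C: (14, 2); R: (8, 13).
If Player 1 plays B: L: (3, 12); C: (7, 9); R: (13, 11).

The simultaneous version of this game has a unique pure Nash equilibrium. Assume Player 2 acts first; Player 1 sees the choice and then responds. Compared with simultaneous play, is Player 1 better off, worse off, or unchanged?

better off

Player 1 best-responds to each possible Player 2 move:
- L: Player 1 compares 11, 5, 3 and picks T; Player 2 would get 10.
- C: Player 1 compares 7, 14, 7 and picks M; Player 2 would get 2.
- R: Player 1 compares 3, 8, 13 and picks B; Player 2 would get 11.
Maximizing over 10, 2, 11, Player 2 chooses R. Subgame-perfect outcome: (B, R) with payoffs (13, 11).
Now find the simultaneous Nash equilibrium.
Player 1's best replies: L→T; C→M; R→B.
Player 2's best replies: T→L; M→R; B→L.
The unique mutual best reply is (T, L), giving (11, 10).
Player 1 earns 13 sequentially versus 11 at the Nash outcome: better off.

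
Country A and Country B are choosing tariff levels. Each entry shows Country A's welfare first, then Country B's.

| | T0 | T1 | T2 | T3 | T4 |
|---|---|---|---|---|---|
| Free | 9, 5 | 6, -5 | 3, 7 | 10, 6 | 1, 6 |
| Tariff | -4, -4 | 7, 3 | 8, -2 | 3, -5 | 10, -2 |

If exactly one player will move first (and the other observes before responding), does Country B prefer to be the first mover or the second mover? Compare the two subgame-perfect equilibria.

If Country A leads: Country B's best replies are Free→T2, Tariff→T1; Country A's induced payoffs 3, 7; outcome (Tariff, T1), payoffs (7, 3).
If Country B leads: Country A's best replies are T0→Free, T1→Tariff, T2→Tariff, T3→Free, T4→Tariff; Country B's induced payoffs 5, 3, -2, 6, -2; outcome (Free, T3), payoffs (10, 6).
Country B gets 6 moving first and 3 moving second, so Country B prefers to move first.

first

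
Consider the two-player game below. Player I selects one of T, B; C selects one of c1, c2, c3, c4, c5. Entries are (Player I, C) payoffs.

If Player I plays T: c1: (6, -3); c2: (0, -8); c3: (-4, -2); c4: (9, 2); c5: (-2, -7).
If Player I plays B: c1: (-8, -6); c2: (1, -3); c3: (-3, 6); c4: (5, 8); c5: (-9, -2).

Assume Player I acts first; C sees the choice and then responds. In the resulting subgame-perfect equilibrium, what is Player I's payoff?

Backward induction with Player I moving first.
- T → C plays c4 (best of -3, -8, -2, 2, -7); Player I gets 9.
- B → C plays c4 (best of -6, -3, 6, 8, -2); Player I gets 5.
Player I's induced payoffs are 9, 5, so Player I commits to T. Subgame-perfect outcome: (T, c4) with payoffs (9, 2).

9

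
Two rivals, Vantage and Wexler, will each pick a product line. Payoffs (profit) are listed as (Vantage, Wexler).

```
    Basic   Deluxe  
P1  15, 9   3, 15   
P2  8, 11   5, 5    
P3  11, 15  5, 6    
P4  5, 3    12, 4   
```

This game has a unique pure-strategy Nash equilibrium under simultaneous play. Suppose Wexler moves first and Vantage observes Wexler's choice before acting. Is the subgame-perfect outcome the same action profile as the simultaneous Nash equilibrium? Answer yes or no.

Solve by backward induction (Wexler leads).
- Basic: Vantage compares 15, 8, 11, 5 and picks P1; Wexler would get 9.
- Deluxe: Vantage compares 3, 5, 5, 12 and picks P4; Wexler would get 4.
Maximizing over 9, 4, Wexler chooses Basic. Subgame-perfect outcome: (P1, Basic) with payoffs (15, 9).
Now find the simultaneous Nash equilibrium.
Vantage's best replies: Basic→P1; Deluxe→P4.
Wexler's best replies: P1→Deluxe; P2→Basic; P3→Basic; P4→Deluxe.
The unique mutual best reply is (P4, Deluxe), giving (12, 4).
Sequential outcome (P1, Basic) differs from the Nash profile (P4, Deluxe).

no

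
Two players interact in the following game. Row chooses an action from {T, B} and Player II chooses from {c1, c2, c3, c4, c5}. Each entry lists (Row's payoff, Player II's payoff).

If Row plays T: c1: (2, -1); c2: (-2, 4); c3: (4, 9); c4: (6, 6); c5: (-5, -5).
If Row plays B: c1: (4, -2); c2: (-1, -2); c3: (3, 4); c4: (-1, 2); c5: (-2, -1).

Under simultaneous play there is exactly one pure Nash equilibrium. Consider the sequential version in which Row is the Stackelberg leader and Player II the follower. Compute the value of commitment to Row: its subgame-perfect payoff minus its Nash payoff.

Player II best-responds to each possible Row move:
- T → Player II plays c3 (best of -1, 4, 9, 6, -5); Row gets 4.
- B → Player II plays c3 (best of -2, -2, 4, 2, -1); Row gets 3.
Maximizing over 4, 3, Row chooses T. Subgame-perfect outcome: (T, c3) with payoffs (4, 9).
For the simultaneous game, intersect best replies.
Row's best replies: c1→B; c2→B; c3→T; c4→T; c5→B.
Player II's best replies: T→c3; B→c3.
The unique mutual best reply is (T, c3), giving (4, 9).
Row's commitment gain: 4 − 4 = 0.

0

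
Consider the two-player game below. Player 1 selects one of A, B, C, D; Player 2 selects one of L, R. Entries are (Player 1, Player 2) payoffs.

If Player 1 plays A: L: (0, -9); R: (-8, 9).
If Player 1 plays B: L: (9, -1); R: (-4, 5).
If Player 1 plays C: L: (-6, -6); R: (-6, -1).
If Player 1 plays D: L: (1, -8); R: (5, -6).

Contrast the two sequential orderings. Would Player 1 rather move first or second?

second

If Player 1 leads: Player 2's best replies are A→R, B→R, C→R, D→R; Player 1's induced payoffs -8, -4, -6, 5; outcome (D, R), payoffs (5, -6).
If Player 2 leads: Player 1's best replies are L→B, R→D; Player 2's induced payoffs -1, -6; outcome (B, L), payoffs (9, -1).
Player 1 gets 5 moving first and 9 moving second, so Player 1 prefers to move second.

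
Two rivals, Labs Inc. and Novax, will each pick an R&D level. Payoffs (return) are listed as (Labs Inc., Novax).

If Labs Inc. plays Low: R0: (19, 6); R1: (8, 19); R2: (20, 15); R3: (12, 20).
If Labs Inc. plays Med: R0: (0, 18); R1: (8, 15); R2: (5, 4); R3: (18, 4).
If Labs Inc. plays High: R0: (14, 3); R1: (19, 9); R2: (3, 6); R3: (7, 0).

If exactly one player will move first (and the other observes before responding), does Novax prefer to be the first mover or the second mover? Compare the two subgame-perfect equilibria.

If Labs Inc. leads: Novax's best replies are Low→R3, Med→R0, High→R1; Labs Inc.'s induced payoffs 12, 0, 19; outcome (High, R1), payoffs (19, 9).
If Novax leads: Labs Inc.'s best replies are R0→Low, R1→High, R2→Low, R3→Med; Novax's induced payoffs 6, 9, 15, 4; outcome (Low, R2), payoffs (20, 15).
Novax gets 15 moving first and 9 moving second, so Novax prefers to move first.

first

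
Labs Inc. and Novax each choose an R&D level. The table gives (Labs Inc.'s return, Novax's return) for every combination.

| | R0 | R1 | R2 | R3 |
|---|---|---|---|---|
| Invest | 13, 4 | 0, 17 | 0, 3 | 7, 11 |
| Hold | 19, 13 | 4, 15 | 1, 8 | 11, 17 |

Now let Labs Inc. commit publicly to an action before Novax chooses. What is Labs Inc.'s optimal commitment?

Hold

Work backward from Novax's decision.
- Invest: Novax compares 4, 17, 3, 11 and picks R1; Labs Inc. would get 0.
- Hold: Novax compares 13, 15, 8, 17 and picks R3; Labs Inc. would get 11.
Maximizing over 0, 11, Labs Inc. chooses Hold. Subgame-perfect outcome: (Hold, R3) with payoffs (11, 17).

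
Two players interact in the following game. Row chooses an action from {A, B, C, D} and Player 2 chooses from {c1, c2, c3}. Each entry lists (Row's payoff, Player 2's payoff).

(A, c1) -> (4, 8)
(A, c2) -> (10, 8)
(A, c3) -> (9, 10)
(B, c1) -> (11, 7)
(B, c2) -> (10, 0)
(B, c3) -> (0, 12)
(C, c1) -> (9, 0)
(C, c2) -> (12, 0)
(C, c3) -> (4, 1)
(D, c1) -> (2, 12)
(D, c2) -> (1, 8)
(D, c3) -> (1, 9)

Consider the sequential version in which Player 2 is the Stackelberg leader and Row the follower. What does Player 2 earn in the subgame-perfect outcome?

Solve by backward induction (Player 2 leads).
- c1: Row compares 4, 11, 9, 2 and picks B; Player 2 would get 7.
- c2: Row compares 10, 10, 12, 1 and picks C; Player 2 would get 0.
- c3: Row compares 9, 0, 4, 1 and picks A; Player 2 would get 10.
Maximizing over 7, 0, 10, Player 2 chooses c3. Subgame-perfect outcome: (A, c3) with payoffs (9, 10).

10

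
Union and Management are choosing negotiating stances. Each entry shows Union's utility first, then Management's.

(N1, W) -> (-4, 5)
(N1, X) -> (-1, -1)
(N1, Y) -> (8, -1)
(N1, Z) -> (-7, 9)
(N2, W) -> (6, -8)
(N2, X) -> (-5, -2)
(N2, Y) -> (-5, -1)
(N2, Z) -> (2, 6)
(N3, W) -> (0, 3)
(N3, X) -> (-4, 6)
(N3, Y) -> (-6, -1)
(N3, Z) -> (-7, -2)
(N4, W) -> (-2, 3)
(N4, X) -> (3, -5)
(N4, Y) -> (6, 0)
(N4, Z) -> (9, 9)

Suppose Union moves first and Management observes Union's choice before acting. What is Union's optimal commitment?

N4

Management best-responds to each possible Union move:
- N1 → Management plays Z (best of 5, -1, -1, 9); Union gets -7.
- N2 → Management plays Z (best of -8, -2, -1, 6); Union gets 2.
- N3 → Management plays X (best of 3, 6, -1, -2); Union gets -4.
- N4 → Management plays Z (best of 3, -5, 0, 9); Union gets 9.
Maximizing over -7, 2, -4, 9, Union chooses N4. Subgame-perfect outcome: (N4, Z) with payoffs (9, 9).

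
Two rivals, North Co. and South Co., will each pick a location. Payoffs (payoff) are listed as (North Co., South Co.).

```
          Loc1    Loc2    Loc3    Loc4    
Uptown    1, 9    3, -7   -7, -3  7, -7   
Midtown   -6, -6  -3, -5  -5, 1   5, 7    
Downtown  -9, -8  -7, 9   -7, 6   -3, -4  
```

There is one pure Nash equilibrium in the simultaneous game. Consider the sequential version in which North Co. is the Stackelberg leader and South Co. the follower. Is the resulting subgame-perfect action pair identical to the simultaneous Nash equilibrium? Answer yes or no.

South Co. best-responds to each possible North Co. move:
- Uptown → South Co. plays Loc1 (best of 9, -7, -3, -7); North Co. gets 1.
- Midtown → South Co. plays Loc4 (best of -6, -5, 1, 7); North Co. gets 5.
- Downtown → South Co. plays Loc2 (best of -8, 9, 6, -4); North Co. gets -7.
Maximizing over 1, 5, -7, North Co. chooses Midtown. Subgame-perfect outcome: (Midtown, Loc4) with payoffs (5, 7).
Now find the simultaneous Nash equilibrium.
North Co.'s best replies: Loc1→Uptown; Loc2→Uptown; Loc3→Midtown; Loc4→Uptown.
South Co.'s best replies: Uptown→Loc1; Midtown→Loc4; Downtown→Loc2.
Only (Uptown, Loc1) has each player best-responding; Nash payoffs (1, 9).
Sequential outcome (Midtown, Loc4) differs from the Nash profile (Uptown, Loc1).

no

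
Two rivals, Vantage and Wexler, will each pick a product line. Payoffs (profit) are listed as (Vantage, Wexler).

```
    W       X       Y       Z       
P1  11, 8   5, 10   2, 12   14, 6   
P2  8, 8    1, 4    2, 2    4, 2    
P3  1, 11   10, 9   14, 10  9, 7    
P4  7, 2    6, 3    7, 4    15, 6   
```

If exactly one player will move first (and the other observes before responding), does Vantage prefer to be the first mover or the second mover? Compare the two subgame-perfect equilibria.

If Vantage leads: Wexler's best replies are P1→Y, P2→W, P3→W, P4→Z; Vantage's induced payoffs 2, 8, 1, 15; outcome (P4, Z), payoffs (15, 6).
If Wexler leads: Vantage's best replies are W→P1, X→P3, Y→P3, Z→P4; Wexler's induced payoffs 8, 9, 10, 6; outcome (P3, Y), payoffs (14, 10).
Vantage gets 15 moving first and 14 moving second, so Vantage prefers to move first.

first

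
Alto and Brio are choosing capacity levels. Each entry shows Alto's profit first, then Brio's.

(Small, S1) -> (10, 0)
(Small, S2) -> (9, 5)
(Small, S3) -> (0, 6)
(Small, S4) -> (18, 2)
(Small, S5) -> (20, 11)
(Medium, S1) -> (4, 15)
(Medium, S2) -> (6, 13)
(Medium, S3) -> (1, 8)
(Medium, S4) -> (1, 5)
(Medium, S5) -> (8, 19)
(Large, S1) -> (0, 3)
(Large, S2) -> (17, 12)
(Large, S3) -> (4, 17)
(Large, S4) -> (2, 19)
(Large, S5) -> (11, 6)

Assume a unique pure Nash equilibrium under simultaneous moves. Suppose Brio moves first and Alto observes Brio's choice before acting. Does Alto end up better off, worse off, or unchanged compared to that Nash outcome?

worse off

Work backward from Alto's decision.
- S1: Alto compares 10, 4, 0 and picks Small; Brio would get 0.
- S2: Alto compares 9, 6, 17 and picks Large; Brio would get 12.
- S3: Alto compares 0, 1, 4 and picks Large; Brio would get 17.
- S4: Alto compares 18, 1, 2 and picks Small; Brio would get 2.
- S5: Alto compares 20, 8, 11 and picks Small; Brio would get 11.
Brio's induced payoffs are 0, 12, 17, 2, 11, so Brio commits to S3. Subgame-perfect outcome: (Large, S3) with payoffs (4, 17).
For the simultaneous game, intersect best replies.
Alto's best replies: S1→Small; S2→Large; S3→Large; S4→Small; S5→Small.
Brio's best replies: Small→S5; Medium→S5; Large→S4.
The unique mutual best reply is (Small, S5), giving (20, 11).
Alto earns 4 sequentially versus 20 at the Nash outcome: worse off.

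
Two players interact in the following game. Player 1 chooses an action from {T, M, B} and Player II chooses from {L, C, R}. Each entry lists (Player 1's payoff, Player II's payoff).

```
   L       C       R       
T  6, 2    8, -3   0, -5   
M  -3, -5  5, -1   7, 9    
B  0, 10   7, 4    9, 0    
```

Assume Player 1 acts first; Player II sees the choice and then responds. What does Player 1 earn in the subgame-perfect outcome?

Solve by backward induction (Player 1 leads).
- T → Player II plays L (best of 2, -3, -5); Player 1 gets 6.
- M → Player II plays R (best of -5, -1, 9); Player 1 gets 7.
- B → Player II plays L (best of 10, 4, 0); Player 1 gets 0.
Player 1's induced payoffs are 6, 7, 0, so Player 1 commits to M. Subgame-perfect outcome: (M, R) with payoffs (7, 9).

7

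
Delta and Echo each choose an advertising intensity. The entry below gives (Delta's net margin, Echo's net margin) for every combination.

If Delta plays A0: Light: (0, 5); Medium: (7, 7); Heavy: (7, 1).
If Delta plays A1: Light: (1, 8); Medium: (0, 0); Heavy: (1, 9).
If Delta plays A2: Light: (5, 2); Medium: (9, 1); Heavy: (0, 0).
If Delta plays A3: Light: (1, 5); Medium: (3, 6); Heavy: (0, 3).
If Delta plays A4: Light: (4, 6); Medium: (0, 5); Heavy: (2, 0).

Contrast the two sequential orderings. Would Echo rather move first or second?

second

If Delta leads: Echo's best replies are A0→Medium, A1→Heavy, A2→Light, A3→Medium, A4→Light; Delta's induced payoffs 7, 1, 5, 3, 4; outcome (A0, Medium), payoffs (7, 7).
If Echo leads: Delta's best replies are Light→A2, Medium→A2, Heavy→A0; Echo's induced payoffs 2, 1, 1; outcome (A2, Light), payoffs (5, 2).
Echo gets 2 moving first and 7 moving second, so Echo prefers to move second.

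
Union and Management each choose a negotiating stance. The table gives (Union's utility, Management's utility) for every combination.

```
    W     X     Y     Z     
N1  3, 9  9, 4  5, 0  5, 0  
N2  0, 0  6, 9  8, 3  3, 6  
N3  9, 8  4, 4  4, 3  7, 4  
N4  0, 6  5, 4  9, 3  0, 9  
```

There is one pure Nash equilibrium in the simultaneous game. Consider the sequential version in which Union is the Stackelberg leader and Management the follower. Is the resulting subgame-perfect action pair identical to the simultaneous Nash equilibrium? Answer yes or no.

Solve by backward induction (Union leads).
- N1 → Management plays W (best of 9, 4, 0, 0); Union gets 3.
- N2 → Management plays X (best of 0, 9, 3, 6); Union gets 6.
- N3 → Management plays W (best of 8, 4, 3, 4); Union gets 9.
- N4 → Management plays Z (best of 6, 4, 3, 9); Union gets 0.
Among 3, 6, 9, 0, the best is 9 at N3. Subgame-perfect outcome: (N3, W) with payoffs (9, 8).
Now find the simultaneous Nash equilibrium.
Union's best replies: W→N3; X→N1; Y→N4; Z→N3.
Management's best replies: N1→W; N2→X; N3→W; N4→Z.
The unique mutual best reply is (N3, W), giving (9, 8).
Sequential outcome (N3, W) coincides with the Nash profile (N3, W).

yes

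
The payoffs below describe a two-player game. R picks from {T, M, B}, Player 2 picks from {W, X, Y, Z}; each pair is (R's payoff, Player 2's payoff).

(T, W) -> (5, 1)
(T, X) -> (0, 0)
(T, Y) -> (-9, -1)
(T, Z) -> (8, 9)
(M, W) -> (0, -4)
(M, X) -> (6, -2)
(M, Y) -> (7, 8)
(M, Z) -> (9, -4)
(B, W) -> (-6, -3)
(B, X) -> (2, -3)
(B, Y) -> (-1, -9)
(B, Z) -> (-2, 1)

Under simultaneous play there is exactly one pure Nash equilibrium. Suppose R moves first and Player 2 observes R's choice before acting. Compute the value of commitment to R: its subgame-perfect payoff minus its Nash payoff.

1

Player 2 best-responds to each possible R move:
- T → Player 2 plays Z (best of 1, 0, -1, 9); R gets 8.
- M → Player 2 plays Y (best of -4, -2, 8, -4); R gets 7.
- B → Player 2 plays Z (best of -3, -3, -9, 1); R gets -2.
R's induced payoffs are 8, 7, -2, so R commits to T. Subgame-perfect outcome: (T, Z) with payoffs (8, 9).
For the simultaneous game, intersect best replies.
R's best replies: W→T; X→M; Y→M; Z→M.
Player 2's best replies: T→Z; M→Y; B→Z.
Only (M, Y) has each player best-responding; Nash payoffs (7, 8).
R's commitment gain: 8 − 7 = 1.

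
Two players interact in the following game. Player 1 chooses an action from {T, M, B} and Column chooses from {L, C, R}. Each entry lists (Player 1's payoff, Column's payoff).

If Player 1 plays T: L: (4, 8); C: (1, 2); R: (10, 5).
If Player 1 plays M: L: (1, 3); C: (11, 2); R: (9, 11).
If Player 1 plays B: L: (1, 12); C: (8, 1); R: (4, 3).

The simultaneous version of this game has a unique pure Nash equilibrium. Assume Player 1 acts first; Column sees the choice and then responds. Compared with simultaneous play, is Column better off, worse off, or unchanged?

Column best-responds to each possible Player 1 move:
- T → Column plays L (best of 8, 2, 5); Player 1 gets 4.
- M → Column plays R (best of 3, 2, 11); Player 1 gets 9.
- B → Column plays L (best of 12, 1, 3); Player 1 gets 1.
Maximizing over 4, 9, 1, Player 1 chooses M. Subgame-perfect outcome: (M, R) with payoffs (9, 11).
Under simultaneous play:
Player 1's best replies: L→T; C→M; R→T.
Column's best replies: T→L; M→R; B→L.
The unique mutual best reply is (T, L), giving (4, 8).
Column earns 11 sequentially versus 8 at the Nash outcome: better off.

better off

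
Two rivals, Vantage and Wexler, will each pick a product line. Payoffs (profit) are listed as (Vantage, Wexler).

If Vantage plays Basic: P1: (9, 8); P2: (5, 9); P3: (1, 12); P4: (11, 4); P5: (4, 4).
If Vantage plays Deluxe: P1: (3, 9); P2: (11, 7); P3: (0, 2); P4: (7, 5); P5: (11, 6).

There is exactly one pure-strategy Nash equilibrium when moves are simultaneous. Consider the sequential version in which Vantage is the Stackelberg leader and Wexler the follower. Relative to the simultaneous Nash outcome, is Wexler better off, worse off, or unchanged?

Backward induction with Vantage moving first.
- Basic → Wexler plays P3 (best of 8, 9, 12, 4, 4); Vantage gets 1.
- Deluxe → Wexler plays P1 (best of 9, 7, 2, 5, 6); Vantage gets 3.
Maximizing over 1, 3, Vantage chooses Deluxe. Subgame-perfect outcome: (Deluxe, P1) with payoffs (3, 9).
Now find the simultaneous Nash equilibrium.
Vantage's best replies: P1→Basic; P2→Deluxe; P3→Basic; P4→Basic; P5→Deluxe.
Wexler's best replies: Basic→P3; Deluxe→P1.
The unique mutual best reply is (Basic, P3), giving (1, 12).
Wexler earns 9 sequentially versus 12 at the Nash outcome: worse off.

worse off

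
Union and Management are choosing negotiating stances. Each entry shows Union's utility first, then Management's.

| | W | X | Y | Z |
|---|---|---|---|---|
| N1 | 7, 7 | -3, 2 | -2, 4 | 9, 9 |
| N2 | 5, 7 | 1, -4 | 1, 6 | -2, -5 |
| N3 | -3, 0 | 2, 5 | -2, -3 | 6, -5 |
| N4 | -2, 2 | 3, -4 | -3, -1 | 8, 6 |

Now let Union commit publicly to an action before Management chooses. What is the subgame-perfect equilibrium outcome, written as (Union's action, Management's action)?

(N1, Z)

Work backward from Management's decision.
- N1: Management compares 7, 2, 4, 9 and picks Z; Union would get 9.
- N2: Management compares 7, -4, 6, -5 and picks W; Union would get 5.
- N3: Management compares 0, 5, -3, -5 and picks X; Union would get 2.
- N4: Management compares 2, -4, -1, 6 and picks Z; Union would get 8.
Among 9, 5, 2, 8, the best is 9 at N1. Subgame-perfect outcome: (N1, Z) with payoffs (9, 9).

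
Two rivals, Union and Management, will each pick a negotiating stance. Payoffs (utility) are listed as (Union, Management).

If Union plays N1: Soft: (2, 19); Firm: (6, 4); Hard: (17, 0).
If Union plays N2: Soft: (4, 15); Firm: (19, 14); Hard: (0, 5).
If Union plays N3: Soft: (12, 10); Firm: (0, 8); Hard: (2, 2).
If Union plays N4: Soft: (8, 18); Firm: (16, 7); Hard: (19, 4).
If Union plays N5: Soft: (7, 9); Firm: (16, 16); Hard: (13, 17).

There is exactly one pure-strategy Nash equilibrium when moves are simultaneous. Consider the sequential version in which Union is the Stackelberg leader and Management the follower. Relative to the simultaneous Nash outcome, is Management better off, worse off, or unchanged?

better off

Backward induction with Union moving first.
- N1 → Management plays Soft (best of 19, 4, 0); Union gets 2.
- N2 → Management plays Soft (best of 15, 14, 5); Union gets 4.
- N3 → Management plays Soft (best of 10, 8, 2); Union gets 12.
- N4 → Management plays Soft (best of 18, 7, 4); Union gets 8.
- N5 → Management plays Hard (best of 9, 16, 17); Union gets 13.
Among 2, 4, 12, 8, 13, the best is 13 at N5. Subgame-perfect outcome: (N5, Hard) with payoffs (13, 17).
For the simultaneous game, intersect best replies.
Union's best replies: Soft→N3; Firm→N2; Hard→N4.
Management's best replies: N1→Soft; N2→Soft; N3→Soft; N4→Soft; N5→Hard.
Only (N3, Soft) has each player best-responding; Nash payoffs (12, 10).
Management earns 17 sequentially versus 10 at the Nash outcome: better off.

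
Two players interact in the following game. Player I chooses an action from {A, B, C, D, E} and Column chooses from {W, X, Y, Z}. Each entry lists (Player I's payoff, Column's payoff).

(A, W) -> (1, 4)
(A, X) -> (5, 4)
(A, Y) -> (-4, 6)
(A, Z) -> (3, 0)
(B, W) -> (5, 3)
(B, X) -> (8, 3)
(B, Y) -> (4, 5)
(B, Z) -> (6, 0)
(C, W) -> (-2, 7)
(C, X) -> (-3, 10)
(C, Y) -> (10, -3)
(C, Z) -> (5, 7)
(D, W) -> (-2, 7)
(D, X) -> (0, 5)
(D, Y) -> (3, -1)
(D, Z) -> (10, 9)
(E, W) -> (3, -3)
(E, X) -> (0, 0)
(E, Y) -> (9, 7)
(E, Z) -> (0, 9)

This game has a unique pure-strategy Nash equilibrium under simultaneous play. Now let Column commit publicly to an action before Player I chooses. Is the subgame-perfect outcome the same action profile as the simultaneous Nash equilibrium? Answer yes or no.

Backward induction with Column moving first.
- W → Player I plays B (best of 1, 5, -2, -2, 3); Column gets 3.
- X → Player I plays B (best of 5, 8, -3, 0, 0); Column gets 3.
- Y → Player I plays C (best of -4, 4, 10, 3, 9); Column gets -3.
- Z → Player I plays D (best of 3, 6, 5, 10, 0); Column gets 9.
Maximizing over 3, 3, -3, 9, Column chooses Z. Subgame-perfect outcome: (D, Z) with payoffs (10, 9).
For the simultaneous game, intersect best replies.
Player I's best replies: W→B; X→B; Y→C; Z→D.
Column's best replies: A→Y; B→Y; C→X; D→Z; E→Z.
The unique mutual best reply is (D, Z), giving (10, 9).
Sequential outcome (D, Z) coincides with the Nash profile (D, Z).

yes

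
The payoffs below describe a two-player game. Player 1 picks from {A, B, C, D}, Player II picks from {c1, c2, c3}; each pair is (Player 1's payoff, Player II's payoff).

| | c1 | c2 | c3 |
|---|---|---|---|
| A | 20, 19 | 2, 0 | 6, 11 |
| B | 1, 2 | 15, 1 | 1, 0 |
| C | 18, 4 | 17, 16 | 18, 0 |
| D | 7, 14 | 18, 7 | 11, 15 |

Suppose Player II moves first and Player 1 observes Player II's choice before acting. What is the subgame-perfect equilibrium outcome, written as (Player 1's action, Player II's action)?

(A, c1)

Work backward from Player 1's decision.
- c1 → Player 1 plays A (best of 20, 1, 18, 7); Player II gets 19.
- c2 → Player 1 plays D (best of 2, 15, 17, 18); Player II gets 7.
- c3 → Player 1 plays C (best of 6, 1, 18, 11); Player II gets 0.
Among 19, 7, 0, the best is 19 at c1. Subgame-perfect outcome: (A, c1) with payoffs (20, 19).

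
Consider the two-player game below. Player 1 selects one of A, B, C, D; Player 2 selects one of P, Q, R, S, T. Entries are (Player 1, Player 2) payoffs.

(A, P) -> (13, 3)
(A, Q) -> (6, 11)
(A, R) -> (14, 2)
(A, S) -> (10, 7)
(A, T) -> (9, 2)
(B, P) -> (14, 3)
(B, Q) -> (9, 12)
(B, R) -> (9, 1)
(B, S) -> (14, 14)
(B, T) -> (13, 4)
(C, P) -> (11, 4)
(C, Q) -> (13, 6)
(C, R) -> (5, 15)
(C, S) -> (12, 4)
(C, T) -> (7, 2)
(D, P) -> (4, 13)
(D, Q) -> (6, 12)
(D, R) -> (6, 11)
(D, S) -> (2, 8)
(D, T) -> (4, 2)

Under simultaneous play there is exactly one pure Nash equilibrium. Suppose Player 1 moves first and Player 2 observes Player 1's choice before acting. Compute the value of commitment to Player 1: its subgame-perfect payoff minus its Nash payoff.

Solve by backward induction (Player 1 leads).
- A: Player 2 compares 3, 11, 2, 7, 2 and picks Q; Player 1 would get 6.
- B: Player 2 compares 3, 12, 1, 14, 4 and picks S; Player 1 would get 14.
- C: Player 2 compares 4, 6, 15, 4, 2 and picks R; Player 1 would get 5.
- D: Player 2 compares 13, 12, 11, 8, 2 and picks P; Player 1 would get 4.
Among 6, 14, 5, 4, the best is 14 at B. Subgame-perfect outcome: (B, S) with payoffs (14, 14).
Under simultaneous play:
Player 1's best replies: P→B; Q→C; R→A; S→B; T→B.
Player 2's best replies: A→Q; B→S; C→R; D→P.
The unique mutual best reply is (B, S), giving (14, 14).
Player 1's commitment gain: 14 − 14 = 0.

0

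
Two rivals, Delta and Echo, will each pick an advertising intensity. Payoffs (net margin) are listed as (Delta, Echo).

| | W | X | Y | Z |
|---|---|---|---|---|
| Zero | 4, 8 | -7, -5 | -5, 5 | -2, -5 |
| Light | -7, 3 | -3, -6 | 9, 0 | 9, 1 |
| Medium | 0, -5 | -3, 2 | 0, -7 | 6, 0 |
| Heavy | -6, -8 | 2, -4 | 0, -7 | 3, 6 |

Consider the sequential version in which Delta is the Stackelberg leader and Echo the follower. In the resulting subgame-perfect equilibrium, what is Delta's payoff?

4

Backward induction with Delta moving first.
- Zero: Echo compares 8, -5, 5, -5 and picks W; Delta would get 4.
- Light: Echo compares 3, -6, 0, 1 and picks W; Delta would get -7.
- Medium: Echo compares -5, 2, -7, 0 and picks X; Delta would get -3.
- Heavy: Echo compares -8, -4, -7, 6 and picks Z; Delta would get 3.
Delta's induced payoffs are 4, -7, -3, 3, so Delta commits to Zero. Subgame-perfect outcome: (Zero, W) with payoffs (4, 8).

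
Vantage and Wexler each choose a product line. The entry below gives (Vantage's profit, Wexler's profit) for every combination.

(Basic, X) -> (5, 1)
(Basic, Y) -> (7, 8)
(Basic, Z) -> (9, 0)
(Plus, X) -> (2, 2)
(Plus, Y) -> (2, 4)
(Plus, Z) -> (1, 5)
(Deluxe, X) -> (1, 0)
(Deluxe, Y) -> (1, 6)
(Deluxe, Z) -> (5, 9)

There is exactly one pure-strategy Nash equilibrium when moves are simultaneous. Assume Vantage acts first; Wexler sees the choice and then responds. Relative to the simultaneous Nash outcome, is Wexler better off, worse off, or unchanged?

Backward induction with Vantage moving first.
- Basic: BR = Y, leader payoff 7.
- Plus: BR = Z, leader payoff 1.
- Deluxe: BR = Z, leader payoff 5.
Vantage's induced payoffs are 7, 1, 5, so Vantage commits to Basic. Subgame-perfect outcome: (Basic, Y) with payoffs (7, 8).
Now find the simultaneous Nash equilibrium.
Vantage's best replies: X→Basic; Y→Basic; Z→Basic.
Wexler's best replies: Basic→Y; Plus→Z; Deluxe→Z.
Only (Basic, Y) has each player best-responding; Nash payoffs (7, 8).
Wexler earns 8 sequentially versus 8 at the Nash outcome: unchanged.

unchanged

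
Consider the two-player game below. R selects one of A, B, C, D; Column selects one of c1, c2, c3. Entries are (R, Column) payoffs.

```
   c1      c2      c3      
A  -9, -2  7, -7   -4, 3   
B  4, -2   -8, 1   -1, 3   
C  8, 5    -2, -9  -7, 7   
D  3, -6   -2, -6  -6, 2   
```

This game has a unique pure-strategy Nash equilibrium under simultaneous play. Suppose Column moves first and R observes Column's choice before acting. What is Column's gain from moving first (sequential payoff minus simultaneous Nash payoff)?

Work backward from R's decision.
- c1: BR = C, leader payoff 5.
- c2: BR = A, leader payoff -7.
- c3: BR = B, leader payoff 3.
Maximizing over 5, -7, 3, Column chooses c1. Subgame-perfect outcome: (C, c1) with payoffs (8, 5).
Now find the simultaneous Nash equilibrium.
R's best replies: c1→C; c2→A; c3→B.
Column's best replies: A→c3; B→c3; C→c3; D→c3.
Only (B, c3) has each player best-responding; Nash payoffs (-1, 3).
Column's commitment gain: 5 − 3 = 2.

2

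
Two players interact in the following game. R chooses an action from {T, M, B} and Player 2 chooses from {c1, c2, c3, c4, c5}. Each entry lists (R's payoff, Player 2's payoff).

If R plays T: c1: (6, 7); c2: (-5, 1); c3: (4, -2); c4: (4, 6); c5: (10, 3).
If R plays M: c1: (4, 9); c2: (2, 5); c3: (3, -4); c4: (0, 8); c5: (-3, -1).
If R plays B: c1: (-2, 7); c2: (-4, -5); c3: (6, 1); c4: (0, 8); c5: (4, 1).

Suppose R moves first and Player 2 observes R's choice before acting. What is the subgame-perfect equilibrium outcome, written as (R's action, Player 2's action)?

Work backward from Player 2's decision.
- T: BR = c1, leader payoff 6.
- M: BR = c1, leader payoff 4.
- B: BR = c4, leader payoff 0.
Maximizing over 6, 4, 0, R chooses T. Subgame-perfect outcome: (T, c1) with payoffs (6, 7).

(T, c1)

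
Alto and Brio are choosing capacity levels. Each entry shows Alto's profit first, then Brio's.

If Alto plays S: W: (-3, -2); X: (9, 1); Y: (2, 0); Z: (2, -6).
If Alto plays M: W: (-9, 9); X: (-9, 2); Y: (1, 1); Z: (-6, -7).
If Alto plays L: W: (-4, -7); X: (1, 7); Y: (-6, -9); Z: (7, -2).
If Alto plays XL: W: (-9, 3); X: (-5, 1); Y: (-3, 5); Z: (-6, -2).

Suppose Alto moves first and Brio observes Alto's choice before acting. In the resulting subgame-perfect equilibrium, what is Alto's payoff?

Brio best-responds to each possible Alto move:
- S: BR = X, leader payoff 9.
- M: BR = W, leader payoff -9.
- L: BR = X, leader payoff 1.
- XL: BR = Y, leader payoff -3.
Alto's induced payoffs are 9, -9, 1, -3, so Alto commits to S. Subgame-perfect outcome: (S, X) with payoffs (9, 1).

9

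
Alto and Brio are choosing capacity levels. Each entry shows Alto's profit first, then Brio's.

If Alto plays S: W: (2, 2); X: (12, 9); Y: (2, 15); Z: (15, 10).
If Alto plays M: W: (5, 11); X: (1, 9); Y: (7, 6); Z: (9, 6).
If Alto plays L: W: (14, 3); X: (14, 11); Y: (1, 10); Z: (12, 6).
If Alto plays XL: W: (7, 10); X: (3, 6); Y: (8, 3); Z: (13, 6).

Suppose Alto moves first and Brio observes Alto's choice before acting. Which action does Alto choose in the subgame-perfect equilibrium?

L

Backward induction with Alto moving first.
- S → Brio plays Y (best of 2, 9, 15, 10); Alto gets 2.
- M → Brio plays W (best of 11, 9, 6, 6); Alto gets 5.
- L → Brio plays X (best of 3, 11, 10, 6); Alto gets 14.
- XL → Brio plays W (best of 10, 6, 3, 6); Alto gets 7.
Alto's induced payoffs are 2, 5, 14, 7, so Alto commits to L. Subgame-perfect outcome: (L, X) with payoffs (14, 11).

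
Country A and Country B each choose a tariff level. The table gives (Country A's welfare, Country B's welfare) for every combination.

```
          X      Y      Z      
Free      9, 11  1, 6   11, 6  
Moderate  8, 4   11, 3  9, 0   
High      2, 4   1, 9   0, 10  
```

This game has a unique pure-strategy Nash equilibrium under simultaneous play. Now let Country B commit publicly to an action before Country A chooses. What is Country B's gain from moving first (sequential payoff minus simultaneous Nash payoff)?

0

Solve by backward induction (Country B leads).
- X → Country A plays Free (best of 9, 8, 2); Country B gets 11.
- Y → Country A plays Moderate (best of 1, 11, 1); Country B gets 3.
- Z → Country A plays Free (best of 11, 9, 0); Country B gets 6.
Country B's induced payoffs are 11, 3, 6, so Country B commits to X. Subgame-perfect outcome: (Free, X) with payoffs (9, 11).
Under simultaneous play:
Country A's best replies: X→Free; Y→Moderate; Z→Free.
Country B's best replies: Free→X; Moderate→X; High→Z.
Only (Free, X) has each player best-responding; Nash payoffs (9, 11).
Country B's commitment gain: 11 − 11 = 0.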